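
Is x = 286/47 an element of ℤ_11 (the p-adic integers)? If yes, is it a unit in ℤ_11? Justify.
x ∈ ℤ_11 but not a unit; v_11(x) = 1 > 0

ℤ_11 = {x ∈ ℚ_11 : v_11(x) ≥ 0} and ℤ_11^× = {x ∈ ℤ_11 : v_11(x) = 0}. Here v_11(286/47) = v_11(num) − v_11(den) = 1; compare against these criteria.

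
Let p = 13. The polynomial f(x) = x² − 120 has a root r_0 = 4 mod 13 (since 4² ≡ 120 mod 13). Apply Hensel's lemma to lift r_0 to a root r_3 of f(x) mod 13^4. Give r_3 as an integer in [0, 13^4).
r_3 = 27733 (mod 28561)

Hensel's recurrence: r_{i+1} = r_i − f(r_i)·(f′(r_i))^{-1} mod 13^{i+2}, with f′(x) = 2x. Iterate:
  r_0 = 4 (mod 13)
  r_1 = 17 (mod 169)
  r_2 = 1369 (mod 2197)
  r_3 = 27733 (mod 28561)
Final: r_3 = 27733, and one checks f(r_3) ≡ 0 mod 13^4.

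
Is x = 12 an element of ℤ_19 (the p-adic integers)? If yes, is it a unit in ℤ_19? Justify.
x ∈ ℤ_19^× (unit); v_19(x) = 0

ℤ_19 = {x ∈ ℚ_19 : v_19(x) ≥ 0} and ℤ_19^× = {x ∈ ℤ_19 : v_19(x) = 0}. Here v_19(12) = v_19(num) − v_19(den) = 0; compare against these criteria.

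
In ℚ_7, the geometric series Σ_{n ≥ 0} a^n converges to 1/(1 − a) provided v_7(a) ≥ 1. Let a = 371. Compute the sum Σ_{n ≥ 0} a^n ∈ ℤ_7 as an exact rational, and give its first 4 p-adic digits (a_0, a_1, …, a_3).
Σ a^n = 1/(1 − a) = -1/370;  first 4 digits = (1, 4, 2, 4)

v_7(a) = 1 ≥ 1, so the series converges in ℤ_7 to 1/(1 − a) = 1/(1 − 371) = -1/370. Expand this rational in ℤ_7: compute digits iteratively via d_i = x_i mod 7, x_{i+1} = (x_i − d_i)/7. The first 4 digits are (1, 4, 2, 4).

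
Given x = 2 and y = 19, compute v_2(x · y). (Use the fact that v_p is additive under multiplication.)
v_2(38) = 1

v_p(x) = 1 (factor: 2 = 2^1 · 1); v_p(y) = 0 (factor: 19 = 2^0 · 19). Additivity: v_p(xy) = v_p(x) + v_p(y) = 1 + 0 = 1. (Direct check: xy = 38 = 2^1 · (19).)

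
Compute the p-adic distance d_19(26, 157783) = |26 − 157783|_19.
d_19(26, 157783) = 1/6859

Step 1 — x − y = 26 − 157783 = -157757. Step 2 — v_19(-157757) = 3 (factor: -157757 = −(19^3 · 23); the sign does not affect v_p). Step 3 — |x − y|_19 = 19^{-3} = 1/6859.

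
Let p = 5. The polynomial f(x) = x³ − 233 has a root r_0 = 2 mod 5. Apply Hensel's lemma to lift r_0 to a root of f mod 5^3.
r_2 = 52 (mod 125)

Hensel: r_{i+1} = r_i − f(r_i)/f′(r_i) mod 5^{i+2}, where f′(x) = 3x². Iterate:
  r_0 = 2 (mod 5)
  r_1 = 2 (mod 25)
  r_2 = 52 (mod 125)
Final: r = 52 with f(r) ≡ 0 mod 5^3.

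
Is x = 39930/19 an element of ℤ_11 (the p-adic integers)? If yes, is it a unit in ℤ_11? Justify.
x ∈ ℤ_11 but not a unit; v_11(x) = 3 > 0

ℤ_11 = {x ∈ ℚ_11 : v_11(x) ≥ 0} and ℤ_11^× = {x ∈ ℤ_11 : v_11(x) = 0}. Here v_11(39930/19) = v_11(num) − v_11(den) = 3; compare against these criteria.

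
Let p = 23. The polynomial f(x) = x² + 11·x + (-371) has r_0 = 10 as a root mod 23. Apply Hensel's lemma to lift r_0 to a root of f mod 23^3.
r_2 = 10544 (mod 12167)

Hensel: r_{i+1} = r_i − f(r_i)·(f′(r_i))^{-1} mod 23^{i+2}, f′(x) = 2x + 11. Iterate:
  r_0 = 10 (mod 23)
  r_1 = 493 (mod 529)
  r_2 = 10544 (mod 12167)
Final: r = 10544 satisfies f(r) ≡ 0 mod 23^3.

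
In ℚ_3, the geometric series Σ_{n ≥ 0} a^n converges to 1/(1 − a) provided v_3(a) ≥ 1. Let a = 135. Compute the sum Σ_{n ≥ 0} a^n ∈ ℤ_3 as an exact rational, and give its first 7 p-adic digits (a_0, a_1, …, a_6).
Σ a^n = 1/(1 − a) = -1/134;  first 7 digits = (1, 0, 0, 2, 1, 0, 1)

v_3(a) = 3 ≥ 1, so the series converges in ℤ_3 to 1/(1 − a) = 1/(1 − 135) = -1/134. Expand this rational in ℤ_3: compute digits iteratively via d_i = x_i mod 3, x_{i+1} = (x_i − d_i)/3. The first 7 digits are (1, 0, 0, 2, 1, 0, 1).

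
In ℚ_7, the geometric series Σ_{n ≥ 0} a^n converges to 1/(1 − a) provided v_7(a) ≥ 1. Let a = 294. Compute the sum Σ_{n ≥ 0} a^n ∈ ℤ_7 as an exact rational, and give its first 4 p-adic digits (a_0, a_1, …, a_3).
Σ a^n = 1/(1 − a) = -1/293;  first 4 digits = (1, 0, 6, 0)

v_7(a) = 2 ≥ 1, so the series converges in ℤ_7 to 1/(1 − a) = 1/(1 − 294) = -1/293. Expand this rational in ℤ_7: compute digits iteratively via d_i = x_i mod 7, x_{i+1} = (x_i − d_i)/7. The first 4 digits are (1, 0, 6, 0).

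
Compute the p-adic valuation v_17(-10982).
v_17(-10982) = 2

v_17(n) is the largest exponent k such that 17^k divides n. Factor out: -10982 = -17^2 · 38. (Sign doesn't affect v_p.) So v_17(-10982) = 2.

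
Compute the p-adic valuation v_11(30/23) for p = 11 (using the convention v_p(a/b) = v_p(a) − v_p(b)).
v_11(30/23) = 0

Factor powers of 11 from the numerator and denominator of the reduced fraction: 30 = 11^0 · 30 and 23 = 11^0 · 23. Apply v_p(a/b) = v_p(a) − v_p(b): v_11(30/23) = 0 − 0 = 0.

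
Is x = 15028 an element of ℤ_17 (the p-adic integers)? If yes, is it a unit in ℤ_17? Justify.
x ∈ ℤ_17 but not a unit; v_17(x) = 2 > 0

ℤ_17 = {x ∈ ℚ_17 : v_17(x) ≥ 0} and ℤ_17^× = {x ∈ ℤ_17 : v_17(x) = 0}. Here v_17(15028) = v_17(num) − v_17(den) = 2; compare against these criteria.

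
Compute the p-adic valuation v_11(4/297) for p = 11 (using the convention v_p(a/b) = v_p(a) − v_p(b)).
v_11(4/297) = -1

Factor powers of 11 from the numerator and denominator of the reduced fraction: 4 = 11^0 · 4 and 297 = 11^1 · 27. Apply v_p(a/b) = v_p(a) − v_p(b): v_11(4/297) = 0 − 1 = -1.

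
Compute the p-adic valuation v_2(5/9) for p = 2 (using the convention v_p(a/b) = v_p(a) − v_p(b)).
v_2(5/9) = 0

Factor powers of 2 from the numerator and denominator of the reduced fraction: 5 = 2^0 · 5 and 9 = 2^0 · 9. Apply v_p(a/b) = v_p(a) − v_p(b): v_2(5/9) = 0 − 0 = 0.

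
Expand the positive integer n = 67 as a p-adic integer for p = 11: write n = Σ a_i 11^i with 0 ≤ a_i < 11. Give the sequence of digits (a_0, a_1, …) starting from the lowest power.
(a_0, a_1, …) = (1, 6)

Repeated division by 11 gives the digits low-to-high: 67 = 1 + 6·11^1. Digit sequence: (1, 6).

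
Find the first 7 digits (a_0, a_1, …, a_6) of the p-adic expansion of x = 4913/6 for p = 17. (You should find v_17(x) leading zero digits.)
(a_0, …, a_6) = (0, 0, 0, 3, 14, 2, 14)

v_17(4913/6) = 3, so a_0 = ... = a_2 = 0. Factor out: x = 17^3 · u with u = 1/6 a unit in ℤ_17. Expand u iteratively via a_{v+i} = u_i mod 17, u_{i+1} = (u_i − a_{v+i})/17:
  u_0 = 1/6;  a_3 = 3;  u_1 = (u_0 − 3)/17 = -1/6
  u_1 = -1/6;  a_4 = 14;  u_2 = (u_1 − 14)/17 = -5/6
  u_2 = -5/6;  a_5 = 2;  u_3 = (u_2 − 2)/17 = -1/6
  u_3 = -1/6;  a_6 = 14;  u_4 = (u_3 − 14)/17 = -5/6
Digits: (0, 0, 0, 3, 14, 2, 14).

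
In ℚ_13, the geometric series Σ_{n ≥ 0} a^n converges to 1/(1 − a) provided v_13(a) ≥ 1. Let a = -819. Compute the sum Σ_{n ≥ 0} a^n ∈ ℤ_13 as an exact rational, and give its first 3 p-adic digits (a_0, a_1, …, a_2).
Σ a^n = 1/(1 − a) = 1/820;  first 3 digits = (1, 2, 12)

v_13(a) = 1 ≥ 1, so the series converges in ℤ_13 to 1/(1 − a) = 1/(1 − (-819)) = 1/820. Expand this rational in ℤ_13: compute digits iteratively via d_i = x_i mod 13, x_{i+1} = (x_i − d_i)/13. The first 3 digits are (1, 2, 12).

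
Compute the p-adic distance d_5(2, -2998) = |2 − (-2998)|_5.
d_5(2, -2998) = 1/125

Step 1 — x − y = 2 − (-2998) = 3000. Step 2 — v_5(3000) = 3 (factor: 3000 = (5^3 · 24); the sign does not affect v_p). Step 3 — |x − y|_5 = 5^{-3} = 1/125.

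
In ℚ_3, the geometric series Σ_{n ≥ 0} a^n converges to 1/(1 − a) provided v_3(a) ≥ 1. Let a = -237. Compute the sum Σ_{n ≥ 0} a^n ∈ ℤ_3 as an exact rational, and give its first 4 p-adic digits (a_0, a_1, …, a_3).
Σ a^n = 1/(1 − a) = 1/238;  first 4 digits = (1, 2, 1, 0)

v_3(a) = 1 ≥ 1, so the series converges in ℤ_3 to 1/(1 − a) = 1/(1 − (-237)) = 1/238. Expand this rational in ℤ_3: compute digits iteratively via d_i = x_i mod 3, x_{i+1} = (x_i − d_i)/3. The first 4 digits are (1, 2, 1, 0).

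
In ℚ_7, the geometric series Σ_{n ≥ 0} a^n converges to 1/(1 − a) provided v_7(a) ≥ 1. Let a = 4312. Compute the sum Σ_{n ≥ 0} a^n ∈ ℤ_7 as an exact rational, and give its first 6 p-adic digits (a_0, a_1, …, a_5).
Σ a^n = 1/(1 − a) = -1/4311;  first 6 digits = (1, 0, 4, 5, 3, 0)

v_7(a) = 2 ≥ 1, so the series converges in ℤ_7 to 1/(1 − a) = 1/(1 − 4312) = -1/4311. Expand this rational in ℤ_7: compute digits iteratively via d_i = x_i mod 7, x_{i+1} = (x_i − d_i)/7. The first 6 digits are (1, 0, 4, 5, 3, 0).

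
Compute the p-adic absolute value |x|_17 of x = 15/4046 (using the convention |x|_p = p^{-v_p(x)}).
|15/4046|_17 = 289

Step 1 — compute v_17(x) by factoring powers of 17 out of the numerator and denominator: v_17(15/4046) = -2. Step 2 — apply |x|_p = p^{-v_p(x)} = 17^{2} = 289.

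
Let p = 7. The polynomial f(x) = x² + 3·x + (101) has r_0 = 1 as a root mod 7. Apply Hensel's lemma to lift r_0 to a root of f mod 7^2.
r_1 = 29 (mod 49)

Hensel: r_{i+1} = r_i − f(r_i)·(f′(r_i))^{-1} mod 7^{i+2}, f′(x) = 2x + 3. Iterate:
  r_0 = 1 (mod 7)
  r_1 = 29 (mod 49)
Final: r = 29 satisfies f(r) ≡ 0 mod 7^2.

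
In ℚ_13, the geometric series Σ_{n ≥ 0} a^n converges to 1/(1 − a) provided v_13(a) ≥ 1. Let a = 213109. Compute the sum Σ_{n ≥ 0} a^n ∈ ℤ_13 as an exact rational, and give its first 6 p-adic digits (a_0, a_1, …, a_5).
Σ a^n = 1/(1 − a) = -1/213108;  first 6 digits = (1, 0, 0, 6, 7, 0)

v_13(a) = 3 ≥ 1, so the series converges in ℤ_13 to 1/(1 − a) = 1/(1 − 213109) = -1/213108. Expand this rational in ℤ_13: compute digits iteratively via d_i = x_i mod 13, x_{i+1} = (x_i − d_i)/13. The first 6 digits are (1, 0, 0, 6, 7, 0).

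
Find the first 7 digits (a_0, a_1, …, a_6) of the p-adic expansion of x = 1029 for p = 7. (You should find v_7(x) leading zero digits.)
(a_0, …, a_6) = (0, 0, 0, 3, 0, 0, 0)

v_7(1029) = 3, so a_0 = ... = a_2 = 0. Factor out: x = 7^3 · u with u = 3 a unit in ℤ_7. Expand u iteratively via a_{v+i} = u_i mod 7, u_{i+1} = (u_i − a_{v+i})/7:
  u_0 = 3;  a_3 = 3;  u_1 = (u_0 − 3)/7 = 0
  u_1 = 0;  a_4 = 0;  u_2 = (u_1 − 0)/7 = 0
  u_2 = 0;  a_5 = 0;  u_3 = (u_2 − 0)/7 = 0
  u_3 = 0;  a_6 = 0;  u_4 = (u_3 − 0)/7 = 0
Digits: (0, 0, 0, 3, 0, 0, 0).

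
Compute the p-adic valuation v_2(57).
v_2(57) = 0

v_2(n) is the largest exponent k such that 2^k divides n. Factor out: 57 = 2^0 · 57. (Sign doesn't affect v_p.) So v_2(57) = 0.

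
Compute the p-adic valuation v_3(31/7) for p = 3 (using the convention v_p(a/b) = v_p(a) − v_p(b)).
v_3(31/7) = 0

Factor powers of 3 from the numerator and denominator of the reduced fraction: 31 = 3^0 · 31 and 7 = 3^0 · 7. Apply v_p(a/b) = v_p(a) − v_p(b): v_3(31/7) = 0 − 0 = 0.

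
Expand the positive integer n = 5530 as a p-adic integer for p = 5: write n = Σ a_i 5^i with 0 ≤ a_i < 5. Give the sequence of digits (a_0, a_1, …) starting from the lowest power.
(a_0, a_1, …) = (0, 1, 1, 4, 3, 1)

Repeated division by 5 gives the digits low-to-high: 5530 = 1·5^1 + 1·5^2 + 4·5^3 + 3·5^4 + 1·5^5. Digit sequence: (0, 1, 1, 4, 3, 1).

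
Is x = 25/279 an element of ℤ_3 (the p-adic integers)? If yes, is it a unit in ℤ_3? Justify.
x ∉ ℤ_3 (v_3(x) = -2 < 0)

ℤ_3 = {x ∈ ℚ_3 : v_3(x) ≥ 0} and ℤ_3^× = {x ∈ ℤ_3 : v_3(x) = 0}. Here v_3(25/279) = v_3(num) − v_3(den) = -2; compare against these criteria.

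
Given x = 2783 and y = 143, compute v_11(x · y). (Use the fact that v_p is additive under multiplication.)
v_11(397969) = 3

v_p(x) = 2 (factor: 2783 = 11^2 · 23); v_p(y) = 1 (factor: 143 = 11^1 · 13). Additivity: v_p(xy) = v_p(x) + v_p(y) = 2 + 1 = 3. (Direct check: xy = 397969 = 11^3 · (299).)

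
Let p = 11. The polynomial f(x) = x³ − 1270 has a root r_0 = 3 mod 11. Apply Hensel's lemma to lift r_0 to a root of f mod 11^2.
r_1 = 58 (mod 121)

Hensel: r_{i+1} = r_i − f(r_i)/f′(r_i) mod 11^{i+2}, where f′(x) = 3x². Iterate:
  r_0 = 3 (mod 11)
  r_1 = 58 (mod 121)
Final: r = 58 with f(r) ≡ 0 mod 11^2.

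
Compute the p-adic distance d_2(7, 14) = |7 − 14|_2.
d_2(7, 14) = 1

Step 1 — x − y = 7 − 14 = -7. Step 2 — v_2(-7) = 0 (factor: -7 = −(2^0 · 7); the sign does not affect v_p). Step 3 — |x − y|_2 = 2^{0} = 1.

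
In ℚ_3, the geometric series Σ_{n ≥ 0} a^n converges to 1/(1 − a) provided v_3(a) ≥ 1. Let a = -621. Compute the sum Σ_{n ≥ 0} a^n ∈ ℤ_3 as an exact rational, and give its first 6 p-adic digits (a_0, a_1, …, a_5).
Σ a^n = 1/(1 − a) = 1/622;  first 6 digits = (1, 0, 0, 1, 1, 0)

v_3(a) = 3 ≥ 1, so the series converges in ℤ_3 to 1/(1 − a) = 1/(1 − (-621)) = 1/622. Expand this rational in ℤ_3: compute digits iteratively via d_i = x_i mod 3, x_{i+1} = (x_i − d_i)/3. The first 6 digits are (1, 0, 0, 1, 1, 0).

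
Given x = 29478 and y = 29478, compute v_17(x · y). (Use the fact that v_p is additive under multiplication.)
v_17(868952484) = 6

v_p(x) = 3 (factor: 29478 = 17^3 · 6); v_p(y) = 3 (factor: 29478 = 17^3 · 6). Additivity: v_p(xy) = v_p(x) + v_p(y) = 3 + 3 = 6. (Direct check: xy = 868952484 = 17^6 · (36).)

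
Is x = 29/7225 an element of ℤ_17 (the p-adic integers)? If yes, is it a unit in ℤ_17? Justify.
x ∉ ℤ_17 (v_17(x) = -2 < 0)

ℤ_17 = {x ∈ ℚ_17 : v_17(x) ≥ 0} and ℤ_17^× = {x ∈ ℤ_17 : v_17(x) = 0}. Here v_17(29/7225) = v_17(num) − v_17(den) = -2; compare against these criteria.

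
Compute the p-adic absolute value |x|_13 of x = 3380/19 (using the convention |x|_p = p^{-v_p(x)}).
|3380/19|_13 = 1/169

Step 1 — compute v_13(x) by factoring powers of 13 out of the numerator and denominator: v_13(3380/19) = 2. Step 2 — apply |x|_p = p^{-v_p(x)} = 13^{-2} = 1/169.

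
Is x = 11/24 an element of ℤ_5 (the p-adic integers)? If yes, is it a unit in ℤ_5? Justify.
x ∈ ℤ_5^× (unit); v_5(x) = 0

ℤ_5 = {x ∈ ℚ_5 : v_5(x) ≥ 0} and ℤ_5^× = {x ∈ ℤ_5 : v_5(x) = 0}. Here v_5(11/24) = v_5(num) − v_5(den) = 0; compare against these criteria.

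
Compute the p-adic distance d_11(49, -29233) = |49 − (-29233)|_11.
d_11(49, -29233) = 1/14641

Step 1 — x − y = 49 − (-29233) = 29282. Step 2 — v_11(29282) = 4 (factor: 29282 = (11^4 · 2); the sign does not affect v_p). Step 3 — |x − y|_11 = 11^{-4} = 1/14641.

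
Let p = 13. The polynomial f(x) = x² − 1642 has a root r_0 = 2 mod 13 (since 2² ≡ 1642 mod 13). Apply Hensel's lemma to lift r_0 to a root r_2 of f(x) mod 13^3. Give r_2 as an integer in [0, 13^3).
r_2 = 2017 (mod 2197)

Hensel's recurrence: r_{i+1} = r_i − f(r_i)·(f′(r_i))^{-1} mod 13^{i+2}, with f′(x) = 2x. Iterate:
  r_0 = 2 (mod 13)
  r_1 = 158 (mod 169)
  r_2 = 2017 (mod 2197)
Final: r_2 = 2017, and one checks f(r_2) ≡ 0 mod 13^3.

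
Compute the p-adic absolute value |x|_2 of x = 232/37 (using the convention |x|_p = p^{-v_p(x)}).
|232/37|_2 = 1/8

Step 1 — compute v_2(x) by factoring powers of 2 out of the numerator and denominator: v_2(232/37) = 3. Step 2 — apply |x|_p = p^{-v_p(x)} = 2^{-3} = 1/8.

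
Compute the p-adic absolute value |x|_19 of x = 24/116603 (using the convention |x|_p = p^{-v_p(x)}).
|24/116603|_19 = 6859

Step 1 — compute v_19(x) by factoring powers of 19 out of the numerator and denominator: v_19(24/116603) = -3. Step 2 — apply |x|_p = p^{-v_p(x)} = 19^{3} = 6859.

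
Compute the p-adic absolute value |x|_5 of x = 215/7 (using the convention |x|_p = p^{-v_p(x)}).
|215/7|_5 = 1/5

Step 1 — compute v_5(x) by factoring powers of 5 out of the numerator and denominator: v_5(215/7) = 1. Step 2 — apply |x|_p = p^{-v_p(x)} = 5^{-1} = 1/5.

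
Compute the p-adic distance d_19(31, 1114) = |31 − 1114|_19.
d_19(31, 1114) = 1/361

Step 1 — x − y = 31 − 1114 = -1083. Step 2 — v_19(-1083) = 2 (factor: -1083 = −(19^2 · 3); the sign does not affect v_p). Step 3 — |x − y|_19 = 19^{-2} = 1/361.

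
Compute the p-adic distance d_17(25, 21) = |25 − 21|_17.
d_17(25, 21) = 1

Step 1 — x − y = 25 − 21 = 4. Step 2 — v_17(4) = 0 (factor: 4 = (17^0 · 4); the sign does not affect v_p). Step 3 — |x − y|_17 = 17^{0} = 1.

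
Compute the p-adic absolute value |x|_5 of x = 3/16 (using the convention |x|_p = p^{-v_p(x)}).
|3/16|_5 = 1

Step 1 — compute v_5(x) by factoring powers of 5 out of the numerator and denominator: v_5(3/16) = 0. Step 2 — apply |x|_p = p^{-v_p(x)} = 5^{0} = 1.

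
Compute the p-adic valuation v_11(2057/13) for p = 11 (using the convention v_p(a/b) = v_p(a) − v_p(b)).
v_11(2057/13) = 2

Factor powers of 11 from the numerator and denominator of the reduced fraction: 2057 = 11^2 · 17 and 13 = 11^0 · 13. Apply v_p(a/b) = v_p(a) − v_p(b): v_11(2057/13) = 2 − 0 = 2.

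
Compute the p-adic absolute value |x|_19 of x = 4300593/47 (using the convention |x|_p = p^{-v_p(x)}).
|4300593/47|_19 = 1/130321

Step 1 — compute v_19(x) by factoring powers of 19 out of the numerator and denominator: v_19(4300593/47) = 4. Step 2 — apply |x|_p = p^{-v_p(x)} = 19^{-4} = 1/130321.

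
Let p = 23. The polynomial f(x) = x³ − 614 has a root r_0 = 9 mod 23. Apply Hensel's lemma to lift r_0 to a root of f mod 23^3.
r_2 = 11923 (mod 12167)

Hensel: r_{i+1} = r_i − f(r_i)/f′(r_i) mod 23^{i+2}, where f′(x) = 3x². Iterate:
  r_0 = 9 (mod 23)
  r_1 = 285 (mod 529)
  r_2 = 11923 (mod 12167)
Final: r = 11923 with f(r) ≡ 0 mod 23^3.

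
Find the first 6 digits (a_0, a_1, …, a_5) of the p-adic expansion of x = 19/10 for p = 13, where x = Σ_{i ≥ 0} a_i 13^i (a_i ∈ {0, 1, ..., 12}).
(a_0, …, a_5) = (11, 11, 3, 1, 9, 11)

v_13(19/10) = 0 (numerator and denominator both coprime to 13), so x ∈ ℤ_13^×. Compute digits iteratively via a_i = x_i mod 13, x_{i+1} = (x_i − a_i)/13, with x_0 = x:
  x_0 = 19/10;  a_0 = 11;  x_1 = (x_0 − 11)/13 = -7/10
  x_1 = -7/10;  a_1 = 11;  x_2 = (x_1 − 11)/13 = -9/10
  x_2 = -9/10;  a_2 = 3;  x_3 = (x_2 − 3)/13 = -3/10
  x_3 = -3/10;  a_3 = 1;  x_4 = (x_3 − 1)/13 = -1/10
  x_4 = -1/10;  a_4 = 9;  x_5 = (x_4 − 9)/13 = -7/10
  x_5 = -7/10;  a_5 = 11;  x_6 = (x_5 − 11)/13 = -9/10
Digits: (11, 11, 3, 1, 9, 11).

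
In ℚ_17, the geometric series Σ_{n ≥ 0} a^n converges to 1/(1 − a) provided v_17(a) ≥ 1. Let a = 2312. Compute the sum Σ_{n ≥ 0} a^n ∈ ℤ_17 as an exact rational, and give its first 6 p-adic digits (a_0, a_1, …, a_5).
Σ a^n = 1/(1 − a) = -1/2311;  first 6 digits = (1, 0, 8, 0, 13, 3)

v_17(a) = 2 ≥ 1, so the series converges in ℤ_17 to 1/(1 − a) = 1/(1 − 2312) = -1/2311. Expand this rational in ℤ_17: compute digits iteratively via d_i = x_i mod 17, x_{i+1} = (x_i − d_i)/17. The first 6 digits are (1, 0, 8, 0, 13, 3).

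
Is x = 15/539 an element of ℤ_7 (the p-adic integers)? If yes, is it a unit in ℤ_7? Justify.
x ∉ ℤ_7 (v_7(x) = -2 < 0)

ℤ_7 = {x ∈ ℚ_7 : v_7(x) ≥ 0} and ℤ_7^× = {x ∈ ℤ_7 : v_7(x) = 0}. Here v_7(15/539) = v_7(num) − v_7(den) = -2; compare against these criteria.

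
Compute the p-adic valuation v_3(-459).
v_3(-459) = 3

v_3(n) is the largest exponent k such that 3^k divides n. Factor out: -459 = -3^3 · 17. (Sign doesn't affect v_p.) So v_3(-459) = 3.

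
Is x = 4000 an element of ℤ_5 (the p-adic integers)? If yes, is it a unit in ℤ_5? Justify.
x ∈ ℤ_5 but not a unit; v_5(x) = 3 > 0

ℤ_5 = {x ∈ ℚ_5 : v_5(x) ≥ 0} and ℤ_5^× = {x ∈ ℤ_5 : v_5(x) = 0}. Here v_5(4000) = v_5(num) − v_5(den) = 3; compare against these criteria.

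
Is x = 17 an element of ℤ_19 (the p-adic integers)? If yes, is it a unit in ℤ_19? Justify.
x ∈ ℤ_19^× (unit); v_19(x) = 0

ℤ_19 = {x ∈ ℚ_19 : v_19(x) ≥ 0} and ℤ_19^× = {x ∈ ℤ_19 : v_19(x) = 0}. Here v_19(17) = v_19(num) − v_19(den) = 0; compare against these criteria.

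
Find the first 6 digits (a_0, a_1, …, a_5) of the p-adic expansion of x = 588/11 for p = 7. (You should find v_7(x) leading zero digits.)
(a_0, …, a_5) = (0, 0, 3, 1, 3, 4)

v_7(588/11) = 2, so a_0 = ... = a_1 = 0. Factor out: x = 7^2 · u with u = 12/11 a unit in ℤ_7. Expand u iteratively via a_{v+i} = u_i mod 7, u_{i+1} = (u_i − a_{v+i})/7:
  u_0 = 12/11;  a_2 = 3;  u_1 = (u_0 − 3)/7 = -3/11
  u_1 = -3/11;  a_3 = 1;  u_2 = (u_1 − 1)/7 = -2/11
  u_2 = -2/11;  a_4 = 3;  u_3 = (u_2 − 3)/7 = -5/11
  u_3 = -5/11;  a_5 = 4;  u_4 = (u_3 − 4)/7 = -7/11
Digits: (0, 0, 3, 1, 3, 4).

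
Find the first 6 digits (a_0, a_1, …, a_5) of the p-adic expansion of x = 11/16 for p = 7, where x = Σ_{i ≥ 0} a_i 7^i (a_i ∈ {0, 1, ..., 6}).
(a_0, …, a_5) = (2, 2, 1, 2, 1, 2)

v_7(11/16) = 0 (numerator and denominator both coprime to 7), so x ∈ ℤ_7^×. Compute digits iteratively via a_i = x_i mod 7, x_{i+1} = (x_i − a_i)/7, with x_0 = x:
  x_0 = 11/16;  a_0 = 2;  x_1 = (x_0 − 2)/7 = -3/16
  x_1 = -3/16;  a_1 = 2;  x_2 = (x_1 − 2)/7 = -5/16
  x_2 = -5/16;  a_2 = 1;  x_3 = (x_2 − 1)/7 = -3/16
  x_3 = -3/16;  a_3 = 2;  x_4 = (x_3 − 2)/7 = -5/16
  x_4 = -5/16;  a_4 = 1;  x_5 = (x_4 − 1)/7 = -3/16
  x_5 = -3/16;  a_5 = 2;  x_6 = (x_5 − 2)/7 = -5/16
Digits: (2, 2, 1, 2, 1, 2).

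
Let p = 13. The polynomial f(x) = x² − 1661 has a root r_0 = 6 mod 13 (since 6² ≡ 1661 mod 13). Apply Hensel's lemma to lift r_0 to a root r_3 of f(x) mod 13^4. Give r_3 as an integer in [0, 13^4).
r_3 = 1254 (mod 28561)

Hensel's recurrence: r_{i+1} = r_i − f(r_i)·(f′(r_i))^{-1} mod 13^{i+2}, with f′(x) = 2x. Iterate:
  r_0 = 6 (mod 13)
  r_1 = 71 (mod 169)
  r_2 = 1254 (mod 2197)
  r_3 = 1254 (mod 28561)
Final: r_3 = 1254, and one checks f(r_3) ≡ 0 mod 13^4.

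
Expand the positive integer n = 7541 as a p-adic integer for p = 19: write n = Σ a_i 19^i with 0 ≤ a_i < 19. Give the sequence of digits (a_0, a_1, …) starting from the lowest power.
(a_0, a_1, …) = (17, 16, 1, 1)

Repeated division by 19 gives the digits low-to-high: 7541 = 17 + 16·19^1 + 1·19^2 + 1·19^3. Digit sequence: (17, 16, 1, 1).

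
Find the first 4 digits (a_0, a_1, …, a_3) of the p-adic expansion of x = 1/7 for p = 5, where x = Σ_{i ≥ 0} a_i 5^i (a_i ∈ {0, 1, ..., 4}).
(a_0, …, a_3) = (3, 3, 0, 2)

v_5(1/7) = 0 (numerator and denominator both coprime to 5), so x ∈ ℤ_5^×. Compute digits iteratively via a_i = x_i mod 5, x_{i+1} = (x_i − a_i)/5, with x_0 = x:
  x_0 = 1/7;  a_0 = 3;  x_1 = (x_0 − 3)/5 = -4/7
  x_1 = -4/7;  a_1 = 3;  x_2 = (x_1 − 3)/5 = -5/7
  x_2 = -5/7;  a_2 = 0;  x_3 = (x_2 − 0)/5 = -1/7
  x_3 = -1/7;  a_3 = 2;  x_4 = (x_3 − 2)/5 = -3/7
Digits: (3, 3, 0, 2).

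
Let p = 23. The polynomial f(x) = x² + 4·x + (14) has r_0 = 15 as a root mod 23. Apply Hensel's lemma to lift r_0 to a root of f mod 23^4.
r_3 = 87898 (mod 279841)

Hensel: r_{i+1} = r_i − f(r_i)·(f′(r_i))^{-1} mod 23^{i+2}, f′(x) = 2x + 4. Iterate:
  r_0 = 15 (mod 23)
  r_1 = 84 (mod 529)
  r_2 = 2729 (mod 12167)
  r_3 = 87898 (mod 279841)
Final: r = 87898 satisfies f(r) ≡ 0 mod 23^4.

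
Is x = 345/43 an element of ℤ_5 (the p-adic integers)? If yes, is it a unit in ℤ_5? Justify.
x ∈ ℤ_5 but not a unit; v_5(x) = 1 > 0

ℤ_5 = {x ∈ ℚ_5 : v_5(x) ≥ 0} and ℤ_5^× = {x ∈ ℤ_5 : v_5(x) = 0}. Here v_5(345/43) = v_5(num) − v_5(den) = 1; compare against these criteria.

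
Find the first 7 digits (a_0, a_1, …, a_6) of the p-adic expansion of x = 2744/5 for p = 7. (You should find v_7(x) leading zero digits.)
(a_0, …, a_6) = (0, 0, 0, 3, 4, 5, 2)

v_7(2744/5) = 3, so a_0 = ... = a_2 = 0. Factor out: x = 7^3 · u with u = 8/5 a unit in ℤ_7. Expand u iteratively via a_{v+i} = u_i mod 7, u_{i+1} = (u_i − a_{v+i})/7:
  u_0 = 8/5;  a_3 = 3;  u_1 = (u_0 − 3)/7 = -1/5
  u_1 = -1/5;  a_4 = 4;  u_2 = (u_1 − 4)/7 = -3/5
  u_2 = -3/5;  a_5 = 5;  u_3 = (u_2 − 5)/7 = -4/5
  u_3 = -4/5;  a_6 = 2;  u_4 = (u_3 − 2)/7 = -2/5
Digits: (0, 0, 0, 3, 4, 5, 2).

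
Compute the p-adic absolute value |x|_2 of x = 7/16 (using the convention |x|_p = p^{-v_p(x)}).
|7/16|_2 = 16

Step 1 — compute v_2(x) by factoring powers of 2 out of the numerator and denominator: v_2(7/16) = -4. Step 2 — apply |x|_p = p^{-v_p(x)} = 2^{4} = 16.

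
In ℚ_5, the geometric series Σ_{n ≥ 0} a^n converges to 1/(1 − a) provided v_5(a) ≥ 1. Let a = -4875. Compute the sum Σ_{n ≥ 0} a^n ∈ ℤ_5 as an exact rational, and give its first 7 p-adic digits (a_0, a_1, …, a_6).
Σ a^n = 1/(1 − a) = 1/4876;  first 7 digits = (1, 0, 0, 1, 2, 3, 0)

v_5(a) = 3 ≥ 1, so the series converges in ℤ_5 to 1/(1 − a) = 1/(1 − (-4875)) = 1/4876. Expand this rational in ℤ_5: compute digits iteratively via d_i = x_i mod 5, x_{i+1} = (x_i − d_i)/5. The first 7 digits are (1, 0, 0, 1, 2, 3, 0).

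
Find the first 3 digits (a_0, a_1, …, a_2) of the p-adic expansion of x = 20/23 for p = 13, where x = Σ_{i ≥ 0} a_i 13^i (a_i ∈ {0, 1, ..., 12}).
(a_0, …, a_2) = (2, 5, 3)

v_13(20/23) = 0 (numerator and denominator both coprime to 13), so x ∈ ℤ_13^×. Compute digits iteratively via a_i = x_i mod 13, x_{i+1} = (x_i − a_i)/13, with x_0 = x:
  x_0 = 20/23;  a_0 = 2;  x_1 = (x_0 − 2)/13 = -2/23
  x_1 = -2/23;  a_1 = 5;  x_2 = (x_1 − 5)/13 = -9/23
  x_2 = -9/23;  a_2 = 3;  x_3 = (x_2 − 3)/13 = -6/23
Digits: (2, 5, 3).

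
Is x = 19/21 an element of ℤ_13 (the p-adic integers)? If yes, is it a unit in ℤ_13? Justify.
x ∈ ℤ_13^× (unit); v_13(x) = 0

ℤ_13 = {x ∈ ℚ_13 : v_13(x) ≥ 0} and ℤ_13^× = {x ∈ ℤ_13 : v_13(x) = 0}. Here v_13(19/21) = v_13(num) − v_13(den) = 0; compare against these criteria.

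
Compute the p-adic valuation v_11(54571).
v_11(54571) = 3

v_11(n) is the largest exponent k such that 11^k divides n. Factor out: 54571 = 11^3 · 41. (Sign doesn't affect v_p.) So v_11(54571) = 3.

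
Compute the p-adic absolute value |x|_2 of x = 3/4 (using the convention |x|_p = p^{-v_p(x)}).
|3/4|_2 = 4

Step 1 — compute v_2(x) by factoring powers of 2 out of the numerator and denominator: v_2(3/4) = -2. Step 2 — apply |x|_p = p^{-v_p(x)} = 2^{2} = 4.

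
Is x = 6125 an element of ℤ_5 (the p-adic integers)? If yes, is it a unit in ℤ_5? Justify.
x ∈ ℤ_5 but not a unit; v_5(x) = 3 > 0

ℤ_5 = {x ∈ ℚ_5 : v_5(x) ≥ 0} and ℤ_5^× = {x ∈ ℤ_5 : v_5(x) = 0}. Here v_5(6125) = v_5(num) − v_5(den) = 3; compare against these criteria.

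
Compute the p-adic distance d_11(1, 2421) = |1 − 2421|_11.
d_11(1, 2421) = 1/121

Step 1 — x − y = 1 − 2421 = -2420. Step 2 — v_11(-2420) = 2 (factor: -2420 = −(11^2 · 20); the sign does not affect v_p). Step 3 — |x − y|_11 = 11^{-2} = 1/121.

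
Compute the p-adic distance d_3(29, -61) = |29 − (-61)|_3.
d_3(29, -61) = 1/9

Step 1 — x − y = 29 − (-61) = 90. Step 2 — v_3(90) = 2 (factor: 90 = (3^2 · 10); the sign does not affect v_p). Step 3 — |x − y|_3 = 3^{-2} = 1/9.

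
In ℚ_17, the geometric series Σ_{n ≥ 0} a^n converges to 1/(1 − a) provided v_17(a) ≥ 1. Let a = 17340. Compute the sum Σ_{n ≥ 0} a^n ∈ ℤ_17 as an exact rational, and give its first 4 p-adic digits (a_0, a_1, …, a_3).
Σ a^n = 1/(1 − a) = -1/17339;  first 4 digits = (1, 0, 9, 3)

v_17(a) = 2 ≥ 1, so the series converges in ℤ_17 to 1/(1 − a) = 1/(1 − 17340) = -1/17339. Expand this rational in ℤ_17: compute digits iteratively via d_i = x_i mod 17, x_{i+1} = (x_i − d_i)/17. The first 4 digits are (1, 0, 9, 3).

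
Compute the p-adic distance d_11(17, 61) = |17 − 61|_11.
d_11(17, 61) = 1/11

Step 1 — x − y = 17 − 61 = -44. Step 2 — v_11(-44) = 1 (factor: -44 = −(11^1 · 4); the sign does not affect v_p). Step 3 — |x − y|_11 = 11^{-1} = 1/11.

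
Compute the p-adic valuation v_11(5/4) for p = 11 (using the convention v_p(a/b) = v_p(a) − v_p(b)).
v_11(5/4) = 0

Factor powers of 11 from the numerator and denominator of the reduced fraction: 5 = 11^0 · 5 and 4 = 11^0 · 4. Apply v_p(a/b) = v_p(a) − v_p(b): v_11(5/4) = 0 − 0 = 0.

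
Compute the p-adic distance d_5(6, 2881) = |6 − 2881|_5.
d_5(6, 2881) = 1/125

Step 1 — x − y = 6 − 2881 = -2875. Step 2 — v_5(-2875) = 3 (factor: -2875 = −(5^3 · 23); the sign does not affect v_p). Step 3 — |x − y|_5 = 5^{-3} = 1/125.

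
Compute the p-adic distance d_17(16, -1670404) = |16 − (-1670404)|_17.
d_17(16, -1670404) = 1/83521

Step 1 — x − y = 16 − (-1670404) = 1670420. Step 2 — v_17(1670420) = 4 (factor: 1670420 = (17^4 · 20); the sign does not affect v_p). Step 3 — |x − y|_17 = 17^{-4} = 1/83521.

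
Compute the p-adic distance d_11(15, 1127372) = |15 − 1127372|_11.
d_11(15, 1127372) = 1/161051

Step 1 — x − y = 15 − 1127372 = -1127357. Step 2 — v_11(-1127357) = 5 (factor: -1127357 = −(11^5 · 7); the sign does not affect v_p). Step 3 — |x − y|_11 = 11^{-5} = 1/161051.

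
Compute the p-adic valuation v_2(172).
v_2(172) = 2

v_2(n) is the largest exponent k such that 2^k divides n. Factor out: 172 = 2^2 · 43. (Sign doesn't affect v_p.) So v_2(172) = 2.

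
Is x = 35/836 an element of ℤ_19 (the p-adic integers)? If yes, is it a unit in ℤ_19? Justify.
x ∉ ℤ_19 (v_19(x) = -1 < 0)

ℤ_19 = {x ∈ ℚ_19 : v_19(x) ≥ 0} and ℤ_19^× = {x ∈ ℤ_19 : v_19(x) = 0}. Here v_19(35/836) = v_19(num) − v_19(den) = -1; compare against these criteria.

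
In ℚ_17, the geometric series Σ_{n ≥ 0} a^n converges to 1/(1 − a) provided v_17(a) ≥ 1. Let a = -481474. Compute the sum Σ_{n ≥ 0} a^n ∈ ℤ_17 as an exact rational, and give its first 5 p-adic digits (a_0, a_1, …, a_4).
Σ a^n = 1/(1 − a) = 1/481475;  first 5 digits = (1, 0, 0, 4, 11)

v_17(a) = 3 ≥ 1, so the series converges in ℤ_17 to 1/(1 − a) = 1/(1 − (-481474)) = 1/481475. Expand this rational in ℤ_17: compute digits iteratively via d_i = x_i mod 17, x_{i+1} = (x_i − d_i)/17. The first 5 digits are (1, 0, 0, 4, 11).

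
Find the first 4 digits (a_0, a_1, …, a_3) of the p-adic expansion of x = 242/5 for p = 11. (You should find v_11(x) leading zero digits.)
(a_0, …, a_3) = (0, 0, 7, 6)

v_11(242/5) = 2, so a_0 = ... = a_1 = 0. Factor out: x = 11^2 · u with u = 2/5 a unit in ℤ_11. Expand u iteratively via a_{v+i} = u_i mod 11, u_{i+1} = (u_i − a_{v+i})/11:
  u_0 = 2/5;  a_2 = 7;  u_1 = (u_0 − 7)/11 = -3/5
  u_1 = -3/5;  a_3 = 6;  u_2 = (u_1 − 6)/11 = -3/5
Digits: (0, 0, 7, 6).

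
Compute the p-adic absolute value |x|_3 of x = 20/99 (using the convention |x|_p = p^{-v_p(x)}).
|20/99|_3 = 9

Step 1 — compute v_3(x) by factoring powers of 3 out of the numerator and denominator: v_3(20/99) = -2. Step 2 — apply |x|_p = p^{-v_p(x)} = 3^{2} = 9.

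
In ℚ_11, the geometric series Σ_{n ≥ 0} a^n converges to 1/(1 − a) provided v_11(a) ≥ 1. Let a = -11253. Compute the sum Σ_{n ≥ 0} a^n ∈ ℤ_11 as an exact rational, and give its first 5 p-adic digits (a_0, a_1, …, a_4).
Σ a^n = 1/(1 − a) = 1/11254;  first 5 digits = (1, 0, 6, 2, 2)

v_11(a) = 2 ≥ 1, so the series converges in ℤ_11 to 1/(1 − a) = 1/(1 − (-11253)) = 1/11254. Expand this rational in ℤ_11: compute digits iteratively via d_i = x_i mod 11, x_{i+1} = (x_i − d_i)/11. The first 5 digits are (1, 0, 6, 2, 2).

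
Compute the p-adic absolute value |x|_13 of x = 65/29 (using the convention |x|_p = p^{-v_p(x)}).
|65/29|_13 = 1/13

Step 1 — compute v_13(x) by factoring powers of 13 out of the numerator and denominator: v_13(65/29) = 1. Step 2 — apply |x|_p = p^{-v_p(x)} = 13^{-1} = 1/13.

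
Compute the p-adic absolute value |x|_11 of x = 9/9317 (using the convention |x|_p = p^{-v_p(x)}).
|9/9317|_11 = 1331

Step 1 — compute v_11(x) by factoring powers of 11 out of the numerator and denominator: v_11(9/9317) = -3. Step 2 — apply |x|_p = p^{-v_p(x)} = 11^{3} = 1331.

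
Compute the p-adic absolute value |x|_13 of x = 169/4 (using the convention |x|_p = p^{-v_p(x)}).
|169/4|_13 = 1/169

Step 1 — compute v_13(x) by factoring powers of 13 out of the numerator and denominator: v_13(169/4) = 2. Step 2 — apply |x|_p = p^{-v_p(x)} = 13^{-2} = 1/169.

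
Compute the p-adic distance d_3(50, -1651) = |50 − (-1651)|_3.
d_3(50, -1651) = 1/243

Step 1 — x − y = 50 − (-1651) = 1701. Step 2 — v_3(1701) = 5 (factor: 1701 = (3^5 · 7); the sign does not affect v_p). Step 3 — |x − y|_3 = 3^{-5} = 1/243.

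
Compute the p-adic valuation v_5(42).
v_5(42) = 0

v_5(n) is the largest exponent k such that 5^k divides n. Factor out: 42 = 5^0 · 42. (Sign doesn't affect v_p.) So v_5(42) = 0.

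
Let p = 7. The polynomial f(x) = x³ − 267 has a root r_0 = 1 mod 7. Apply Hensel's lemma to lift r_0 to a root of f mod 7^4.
r_3 = 1870 (mod 2401)

Hensel: r_{i+1} = r_i − f(r_i)/f′(r_i) mod 7^{i+2}, where f′(x) = 3x². Iterate:
  r_0 = 1 (mod 7)
  r_1 = 8 (mod 49)
  r_2 = 155 (mod 343)
  r_3 = 1870 (mod 2401)
Final: r = 1870 with f(r) ≡ 0 mod 7^4.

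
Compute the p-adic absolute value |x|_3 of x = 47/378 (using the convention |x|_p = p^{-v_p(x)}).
|47/378|_3 = 27

Step 1 — compute v_3(x) by factoring powers of 3 out of the numerator and denominator: v_3(47/378) = -3. Step 2 — apply |x|_p = p^{-v_p(x)} = 3^{3} = 27.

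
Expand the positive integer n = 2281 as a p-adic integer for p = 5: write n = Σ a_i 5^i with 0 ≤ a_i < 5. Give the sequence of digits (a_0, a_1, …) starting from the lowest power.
(a_0, a_1, …) = (1, 1, 1, 3, 3)

Repeated division by 5 gives the digits low-to-high: 2281 = 1 + 1·5^1 + 1·5^2 + 3·5^3 + 3·5^4. Digit sequence: (1, 1, 1, 3, 3).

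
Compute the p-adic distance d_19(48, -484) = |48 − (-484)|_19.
d_19(48, -484) = 1/19

Step 1 — x − y = 48 − (-484) = 532. Step 2 — v_19(532) = 1 (factor: 532 = (19^1 · 28); the sign does not affect v_p). Step 3 — |x − y|_19 = 19^{-1} = 1/19.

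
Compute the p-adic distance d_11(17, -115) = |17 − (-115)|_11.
d_11(17, -115) = 1/11

Step 1 — x − y = 17 − (-115) = 132. Step 2 — v_11(132) = 1 (factor: 132 = (11^1 · 12); the sign does not affect v_p). Step 3 — |x − y|_11 = 11^{-1} = 1/11.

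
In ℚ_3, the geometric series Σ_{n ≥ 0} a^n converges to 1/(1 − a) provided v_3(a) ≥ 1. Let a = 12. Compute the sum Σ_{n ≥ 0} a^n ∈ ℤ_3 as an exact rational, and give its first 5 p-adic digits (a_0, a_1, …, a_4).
Σ a^n = 1/(1 − a) = -1/11;  first 5 digits = (1, 1, 2, 0, 0)

v_3(a) = 1 ≥ 1, so the series converges in ℤ_3 to 1/(1 − a) = 1/(1 − 12) = -1/11. Expand this rational in ℤ_3: compute digits iteratively via d_i = x_i mod 3, x_{i+1} = (x_i − d_i)/3. The first 5 digits are (1, 1, 2, 0, 0).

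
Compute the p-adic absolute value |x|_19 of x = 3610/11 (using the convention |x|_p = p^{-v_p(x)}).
|3610/11|_19 = 1/361

Step 1 — compute v_19(x) by factoring powers of 19 out of the numerator and denominator: v_19(3610/11) = 2. Step 2 — apply |x|_p = p^{-v_p(x)} = 19^{-2} = 1/361.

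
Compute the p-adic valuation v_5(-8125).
v_5(-8125) = 4

v_5(n) is the largest exponent k such that 5^k divides n. Factor out: -8125 = -5^4 · 13. (Sign doesn't affect v_p.) So v_5(-8125) = 4.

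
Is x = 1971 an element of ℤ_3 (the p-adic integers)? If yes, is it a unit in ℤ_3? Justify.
x ∈ ℤ_3 but not a unit; v_3(x) = 3 > 0

ℤ_3 = {x ∈ ℚ_3 : v_3(x) ≥ 0} and ℤ_3^× = {x ∈ ℤ_3 : v_3(x) = 0}. Here v_3(1971) = v_3(num) − v_3(den) = 3; compare against these criteria.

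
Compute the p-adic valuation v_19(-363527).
v_19(-363527) = 3

v_19(n) is the largest exponent k such that 19^k divides n. Factor out: -363527 = -19^3 · 53. (Sign doesn't affect v_p.) So v_19(-363527) = 3.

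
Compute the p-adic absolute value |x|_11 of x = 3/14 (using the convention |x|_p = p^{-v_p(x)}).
|3/14|_11 = 1

Step 1 — compute v_11(x) by factoring powers of 11 out of the numerator and denominator: v_11(3/14) = 0. Step 2 — apply |x|_p = p^{-v_p(x)} = 11^{0} = 1.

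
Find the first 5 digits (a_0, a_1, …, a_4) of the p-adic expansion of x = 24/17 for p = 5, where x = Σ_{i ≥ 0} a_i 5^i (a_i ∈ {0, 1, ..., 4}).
(a_0, …, a_4) = (2, 4, 3, 1, 2)

v_5(24/17) = 0 (numerator and denominator both coprime to 5), so x ∈ ℤ_5^×. Compute digits iteratively via a_i = x_i mod 5, x_{i+1} = (x_i − a_i)/5, with x_0 = x:
  x_0 = 24/17;  a_0 = 2;  x_1 = (x_0 − 2)/5 = -2/17
  x_1 = -2/17;  a_1 = 4;  x_2 = (x_1 − 4)/5 = -14/17
  x_2 = -14/17;  a_2 = 3;  x_3 = (x_2 − 3)/5 = -13/17
  x_3 = -13/17;  a_3 = 1;  x_4 = (x_3 − 1)/5 = -6/17
  x_4 = -6/17;  a_4 = 2;  x_5 = (x_4 − 2)/5 = -8/17
Digits: (2, 4, 3, 1, 2).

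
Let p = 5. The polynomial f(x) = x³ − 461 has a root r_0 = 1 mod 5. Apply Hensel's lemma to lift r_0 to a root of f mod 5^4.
r_3 = 46 (mod 625)

Hensel: r_{i+1} = r_i − f(r_i)/f′(r_i) mod 5^{i+2}, where f′(x) = 3x². Iterate:
  r_0 = 1 (mod 5)
  r_1 = 21 (mod 25)
  r_2 = 46 (mod 125)
  r_3 = 46 (mod 625)
Final: r = 46 with f(r) ≡ 0 mod 5^4.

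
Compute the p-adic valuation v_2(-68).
v_2(-68) = 2

v_2(n) is the largest exponent k such that 2^k divides n. Factor out: -68 = -2^2 · 17. (Sign doesn't affect v_p.) So v_2(-68) = 2.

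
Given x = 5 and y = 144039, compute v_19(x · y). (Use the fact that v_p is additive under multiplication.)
v_19(720195) = 3

v_p(x) = 0 (factor: 5 = 19^0 · 5); v_p(y) = 3 (factor: 144039 = 19^3 · 21). Additivity: v_p(xy) = v_p(x) + v_p(y) = 0 + 3 = 3. (Direct check: xy = 720195 = 19^3 · (105).)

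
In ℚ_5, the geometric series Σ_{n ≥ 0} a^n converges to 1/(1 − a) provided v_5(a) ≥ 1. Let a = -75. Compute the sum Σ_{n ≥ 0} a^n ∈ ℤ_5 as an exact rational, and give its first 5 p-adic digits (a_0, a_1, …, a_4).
Σ a^n = 1/(1 − a) = 1/76;  first 5 digits = (1, 0, 2, 4, 3)

v_5(a) = 2 ≥ 1, so the series converges in ℤ_5 to 1/(1 − a) = 1/(1 − (-75)) = 1/76. Expand this rational in ℤ_5: compute digits iteratively via d_i = x_i mod 5, x_{i+1} = (x_i − d_i)/5. The first 5 digits are (1, 0, 2, 4, 3).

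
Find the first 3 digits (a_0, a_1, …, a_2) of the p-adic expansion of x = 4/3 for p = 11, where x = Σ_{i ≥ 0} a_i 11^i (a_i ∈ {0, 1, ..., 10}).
(a_0, …, a_2) = (5, 7, 3)

v_11(4/3) = 0 (numerator and denominator both coprime to 11), so x ∈ ℤ_11^×. Compute digits iteratively via a_i = x_i mod 11, x_{i+1} = (x_i − a_i)/11, with x_0 = x:
  x_0 = 4/3;  a_0 = 5;  x_1 = (x_0 − 5)/11 = -1/3
  x_1 = -1/3;  a_1 = 7;  x_2 = (x_1 − 7)/11 = -2/3
  x_2 = -2/3;  a_2 = 3;  x_3 = (x_2 − 3)/11 = -1/3
Digits: (5, 7, 3).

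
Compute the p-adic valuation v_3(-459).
v_3(-459) = 3

v_3(n) is the largest exponent k such that 3^k divides n. Factor out: -459 = -3^3 · 17. (Sign doesn't affect v_p.) So v_3(-459) = 3.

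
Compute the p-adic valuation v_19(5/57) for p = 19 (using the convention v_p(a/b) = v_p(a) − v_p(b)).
v_19(5/57) = -1

Factor powers of 19 from the numerator and denominator of the reduced fraction: 5 = 19^0 · 5 and 57 = 19^1 · 3. Apply v_p(a/b) = v_p(a) − v_p(b): v_19(5/57) = 0 − 1 = -1.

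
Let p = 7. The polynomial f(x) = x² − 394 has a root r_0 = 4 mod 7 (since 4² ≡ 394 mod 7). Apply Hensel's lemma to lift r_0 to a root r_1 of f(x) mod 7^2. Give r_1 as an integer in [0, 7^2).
r_1 = 39 (mod 49)

Hensel's recurrence: r_{i+1} = r_i − f(r_i)·(f′(r_i))^{-1} mod 7^{i+2}, with f′(x) = 2x. Iterate:
  r_0 = 4 (mod 7)
  r_1 = 39 (mod 49)
Final: r_1 = 39, and one checks f(r_1) ≡ 0 mod 7^2.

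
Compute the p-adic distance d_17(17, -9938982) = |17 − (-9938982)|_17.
d_17(17, -9938982) = 1/1419857

Step 1 — x − y = 17 − (-9938982) = 9938999. Step 2 — v_17(9938999) = 5 (factor: 9938999 = (17^5 · 7); the sign does not affect v_p). Step 3 — |x − y|_17 = 17^{-5} = 1/1419857.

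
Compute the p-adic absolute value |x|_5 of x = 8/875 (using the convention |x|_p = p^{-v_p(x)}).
|8/875|_5 = 125

Step 1 — compute v_5(x) by factoring powers of 5 out of the numerator and denominator: v_5(8/875) = -3. Step 2 — apply |x|_p = p^{-v_p(x)} = 5^{3} = 125.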